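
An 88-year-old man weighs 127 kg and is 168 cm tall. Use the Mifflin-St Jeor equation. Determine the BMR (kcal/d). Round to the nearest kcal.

1885 kcal/d

Mifflin-St Jeor (male): BMR = 10(127) + 6.25(168) − 5(88) + 5 = 1270 + 1050 − 440 + 5 = 1885 kcal/day.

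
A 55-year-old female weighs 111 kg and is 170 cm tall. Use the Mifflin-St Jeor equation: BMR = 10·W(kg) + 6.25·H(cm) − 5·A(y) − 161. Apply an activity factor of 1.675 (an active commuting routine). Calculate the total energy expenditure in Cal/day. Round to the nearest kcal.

2909 Cal/day

Mifflin-St Jeor (female): BMR = 10(111) + 6.25(170) − 5(55) − 161 = 1110 + 1062.5 − 275 − 161 = 1736.5 kcal/day.
TEE = BMR × activity factor = 1736.5 × 1.675 = 2908.6375 kcal/day.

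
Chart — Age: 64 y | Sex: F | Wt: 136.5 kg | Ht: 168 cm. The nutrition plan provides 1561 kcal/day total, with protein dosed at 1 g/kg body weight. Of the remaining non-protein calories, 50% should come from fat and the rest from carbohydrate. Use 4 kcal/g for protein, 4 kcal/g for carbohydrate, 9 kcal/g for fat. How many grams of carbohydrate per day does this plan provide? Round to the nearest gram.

127 g/day

Protein = 1 × 136.5 = 136.5 g → 136.5 × 4 = 546 kcal.
Non-protein calories = 1561 − 546 = 1015 kcal.
Fat: 50% × 1015 = 507.5 kcal; carbohydrate: 507.5 kcal.
Carbohydrate: 507.5 kcal ÷ 4 kcal/g = 126.875 g.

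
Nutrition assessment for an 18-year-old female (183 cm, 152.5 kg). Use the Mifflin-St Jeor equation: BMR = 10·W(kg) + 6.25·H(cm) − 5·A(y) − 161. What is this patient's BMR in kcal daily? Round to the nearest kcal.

Mifflin-St Jeor (female): BMR = 10(152.5) + 6.25(183) − 5(18) − 161 = 1525 + 1143.75 − 90 − 161 = 2417.75 kcal/day.

2418 kcal daily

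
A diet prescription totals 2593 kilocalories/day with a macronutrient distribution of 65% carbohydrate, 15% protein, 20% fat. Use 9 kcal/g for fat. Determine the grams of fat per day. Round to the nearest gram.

Fat energy = 20% × 2593 = 518.6 kcal.
At 9 kcal/g: 518.6 ÷ 9 = 57.6222 g.

58 g/day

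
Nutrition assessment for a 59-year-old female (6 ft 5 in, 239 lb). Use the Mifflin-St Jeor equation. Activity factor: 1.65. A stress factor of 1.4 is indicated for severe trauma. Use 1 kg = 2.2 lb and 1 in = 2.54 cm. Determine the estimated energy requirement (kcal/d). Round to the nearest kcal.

Convert to metric: weight = 239 ÷ 2.2 = 108.6364 kg; height = (6×12 + 5) × 2.54 = 77 × 2.54 = 195.58 cm.
Mifflin-St Jeor (female): BMR = 10(108.6364) + 6.25(195.58) − 5(59) − 161 = 1086.3636 + 1222.375 − 295 − 161 = 1852.7386 kcal/day.
TEE = BMR × activity factor = 1852.7386 × 1.65 = 3057.0187 kcal/day.
Apply stress factor: 3057.0187 × 1.4 = 4279.8262 kcal/day.

4280 kcal/d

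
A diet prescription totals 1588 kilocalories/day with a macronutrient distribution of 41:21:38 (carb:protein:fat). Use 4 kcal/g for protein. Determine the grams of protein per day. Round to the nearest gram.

Protein energy = 21% × 1588 = 333.48 kcal.
At 4 kcal/g: 333.48 ÷ 4 = 83.37 g.

83 g/day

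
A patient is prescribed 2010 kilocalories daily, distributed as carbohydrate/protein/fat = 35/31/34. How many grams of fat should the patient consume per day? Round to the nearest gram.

Fat energy = 34% × 2010 = 683.4 kcal.
At 9 kcal/g: 683.4 ÷ 9 = 75.9333 g.

76 g/day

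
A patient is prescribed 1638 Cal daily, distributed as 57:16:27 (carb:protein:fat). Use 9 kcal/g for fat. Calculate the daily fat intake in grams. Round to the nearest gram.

49 g/day

Fat energy = 27% × 1638 = 442.26 kcal.
At 9 kcal/g: 442.26 ÷ 9 = 49.14 g.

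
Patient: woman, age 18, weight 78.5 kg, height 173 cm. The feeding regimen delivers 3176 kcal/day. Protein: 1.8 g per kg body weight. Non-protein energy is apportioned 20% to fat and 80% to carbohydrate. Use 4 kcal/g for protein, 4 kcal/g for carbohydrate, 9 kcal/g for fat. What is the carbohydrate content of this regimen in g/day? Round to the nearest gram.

522 g/day

Protein = 1.8 × 78.5 = 141.3 g → 141.3 × 4 = 565.2 kcal.
Non-protein calories = 3176 − 565.2 = 2610.8 kcal.
Fat: 20% × 2610.8 = 522.16 kcal; carbohydrate: 2088.64 kcal.
Carbohydrate: 2088.64 kcal ÷ 4 kcal/g = 522.16 g.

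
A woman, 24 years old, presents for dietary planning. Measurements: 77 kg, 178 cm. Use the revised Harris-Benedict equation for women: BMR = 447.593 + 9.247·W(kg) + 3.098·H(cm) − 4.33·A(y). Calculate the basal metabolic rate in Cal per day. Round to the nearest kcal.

Harris-Benedict: BMR = 447.593 + 9.247(77) + 3.098(178) − 4.33(24) = 1607.136 kcal/day.

1607 Cal per day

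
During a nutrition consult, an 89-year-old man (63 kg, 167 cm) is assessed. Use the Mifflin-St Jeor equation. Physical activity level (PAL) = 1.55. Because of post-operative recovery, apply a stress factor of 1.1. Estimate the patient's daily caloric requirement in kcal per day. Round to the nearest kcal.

Mifflin-St Jeor (male): BMR = 10(63) + 6.25(167) − 5(89) + 5 = 630 + 1043.75 − 445 + 5 = 1233.75 kcal/day.
TEE = BMR × activity factor = 1233.75 × 1.55 = 1912.3125 kcal/day.
Apply stress factor: 1912.3125 × 1.1 = 2103.5438 kcal/day.

2104 kcal per day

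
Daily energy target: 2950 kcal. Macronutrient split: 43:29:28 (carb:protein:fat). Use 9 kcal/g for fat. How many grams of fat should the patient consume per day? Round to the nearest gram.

Fat energy = 28% × 2950 = 826 kcal.
At 9 kcal/g: 826 ÷ 9 = 91.7778 g.

92 g/day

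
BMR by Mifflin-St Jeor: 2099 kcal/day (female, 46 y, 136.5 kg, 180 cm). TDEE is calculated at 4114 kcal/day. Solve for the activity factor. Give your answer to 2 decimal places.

1.96

Activity factor = TEE ÷ BMR = 4114 ÷ 2099 = 1.96.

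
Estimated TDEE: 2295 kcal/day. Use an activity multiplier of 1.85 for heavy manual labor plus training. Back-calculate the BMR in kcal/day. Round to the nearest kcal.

BMR = TEE ÷ activity factor = 2295 ÷ 1.85 = 1240.5405 kcal/day.

1241 kcal/day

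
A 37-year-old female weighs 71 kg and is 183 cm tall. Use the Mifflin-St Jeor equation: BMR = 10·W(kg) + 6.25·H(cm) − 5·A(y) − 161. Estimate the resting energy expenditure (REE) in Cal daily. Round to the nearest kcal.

Mifflin-St Jeor (female): BMR = 10(71) + 6.25(183) − 5(37) − 161 = 710 + 1143.75 − 185 − 161 = 1507.75 kcal/day.

1508 Cal daily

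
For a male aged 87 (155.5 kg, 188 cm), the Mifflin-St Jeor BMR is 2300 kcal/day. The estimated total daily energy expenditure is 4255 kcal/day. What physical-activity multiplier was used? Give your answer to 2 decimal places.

Activity factor = TEE ÷ BMR = 4255 ÷ 2300 = 1.85.

1.85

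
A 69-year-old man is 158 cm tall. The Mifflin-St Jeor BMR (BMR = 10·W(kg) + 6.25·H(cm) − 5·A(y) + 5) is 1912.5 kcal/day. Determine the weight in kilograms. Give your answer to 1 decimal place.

1912.5 = 10·W + 6.25(158) − 5(69) + 5
10·W = 1912.5 − 647.5 = 1265, so W = 126.5 kg.

126.5 kg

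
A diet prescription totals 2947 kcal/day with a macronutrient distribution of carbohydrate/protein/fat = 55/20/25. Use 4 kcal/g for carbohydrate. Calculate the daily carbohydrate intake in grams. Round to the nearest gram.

405 g/day

Carbohydrate energy = 55% × 2947 = 1620.85 kcal.
At 4 kcal/g: 1620.85 ÷ 4 = 405.2125 g.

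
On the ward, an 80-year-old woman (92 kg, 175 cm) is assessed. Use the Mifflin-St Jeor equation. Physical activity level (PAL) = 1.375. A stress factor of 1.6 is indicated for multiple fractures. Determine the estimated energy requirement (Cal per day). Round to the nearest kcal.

3196 Cal per day

Mifflin-St Jeor (female): BMR = 10(92) + 6.25(175) − 5(80) − 161 = 920 + 1093.75 − 400 − 161 = 1452.75 kcal/day.
TEE = BMR × activity factor = 1452.75 × 1.375 = 1997.5313 kcal/day.
Apply stress factor: 1997.5313 × 1.6 = 3196.05 kcal/day.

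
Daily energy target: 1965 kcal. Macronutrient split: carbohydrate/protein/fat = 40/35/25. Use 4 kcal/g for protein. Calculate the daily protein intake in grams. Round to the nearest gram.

Protein energy = 35% × 1965 = 687.75 kcal.
At 4 kcal/g: 687.75 ÷ 4 = 171.9375 g.

172 g/day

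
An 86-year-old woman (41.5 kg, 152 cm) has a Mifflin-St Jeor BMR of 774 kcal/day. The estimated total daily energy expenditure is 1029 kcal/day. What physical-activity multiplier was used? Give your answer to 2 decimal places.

1.33

Activity factor = TEE ÷ BMR = 1029 ÷ 774 = 1.329.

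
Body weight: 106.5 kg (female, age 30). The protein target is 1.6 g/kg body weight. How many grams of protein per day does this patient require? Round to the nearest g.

170 g/day

Protein = 1.6 g/kg × 106.5 kg = 170.4 g/day.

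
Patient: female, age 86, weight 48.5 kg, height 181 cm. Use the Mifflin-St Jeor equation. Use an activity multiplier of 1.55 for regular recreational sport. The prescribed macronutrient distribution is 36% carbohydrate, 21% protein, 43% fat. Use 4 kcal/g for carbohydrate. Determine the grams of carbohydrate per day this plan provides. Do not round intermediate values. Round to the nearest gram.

143 g/day

Mifflin-St Jeor (female): BMR = 10(48.5) + 6.25(181) − 5(86) − 161 = 485 + 1131.25 − 430 − 161 = 1025.25 kcal/day.
TEE = 1025.25 × 1.55 = 1589.1375 kcal/day.
Carbohydrate energy = 36% × 1589.1375 = 572.0895 kcal.
Carbohydrate = 572.0895 ÷ 4 kcal/g = 143.0224 g.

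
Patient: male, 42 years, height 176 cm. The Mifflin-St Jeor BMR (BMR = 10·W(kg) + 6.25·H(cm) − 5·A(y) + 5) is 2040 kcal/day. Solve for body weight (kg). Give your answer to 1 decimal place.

2040 = 10·W + 6.25(176) − 5(42) + 5
10·W = 2040 − 895 = 1145, so W = 114.5 kg.

114.5 kg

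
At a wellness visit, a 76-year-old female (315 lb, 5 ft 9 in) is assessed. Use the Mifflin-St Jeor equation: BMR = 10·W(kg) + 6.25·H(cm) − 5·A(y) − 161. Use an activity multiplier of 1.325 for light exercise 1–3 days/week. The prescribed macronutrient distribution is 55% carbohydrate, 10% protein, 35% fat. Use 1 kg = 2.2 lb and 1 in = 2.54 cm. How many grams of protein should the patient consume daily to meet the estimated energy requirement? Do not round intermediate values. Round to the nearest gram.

66 g/day

Convert to metric: weight = 315 ÷ 2.2 = 143.1818 kg; height = (5×12 + 9) × 2.54 = 69 × 2.54 = 175.26 cm.
Mifflin-St Jeor (female): BMR = 10(143.1818) + 6.25(175.26) − 5(76) − 161 = 1431.8182 + 1095.375 − 380 − 161 = 1986.1932 kcal/day.
TEE = 1986.1932 × 1.325 = 2631.706 kcal/day.
Protein energy = 10% × 2631.706 = 263.1706 kcal.
Protein = 263.1706 ÷ 4 kcal/g = 65.7926 g.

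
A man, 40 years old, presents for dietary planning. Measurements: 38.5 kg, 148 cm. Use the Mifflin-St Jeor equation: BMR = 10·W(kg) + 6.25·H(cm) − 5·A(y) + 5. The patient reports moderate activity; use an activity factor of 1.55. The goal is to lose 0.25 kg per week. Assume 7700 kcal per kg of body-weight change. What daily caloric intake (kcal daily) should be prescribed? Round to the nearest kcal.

Mifflin-St Jeor (male): BMR = 10(38.5) + 6.25(148) − 5(40) + 5 = 385 + 925 − 200 + 5 = 1115 kcal/day.
TEE = 1115 × 1.55 = 1728.25 kcal/day.
Required daily deficit = 0.25 × 7700 ÷ 7 = 275 kcal/day.
Target intake = 1728.25 − 275 = 1453.25 kcal/day.

1453 kcal daily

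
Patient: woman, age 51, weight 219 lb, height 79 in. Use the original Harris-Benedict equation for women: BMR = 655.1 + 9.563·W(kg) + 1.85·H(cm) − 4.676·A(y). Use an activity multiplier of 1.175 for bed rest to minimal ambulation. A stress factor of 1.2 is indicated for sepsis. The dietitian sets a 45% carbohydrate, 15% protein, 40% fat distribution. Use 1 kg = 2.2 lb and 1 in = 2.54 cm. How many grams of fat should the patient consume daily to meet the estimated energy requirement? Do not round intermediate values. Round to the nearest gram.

109 g/day

Convert to metric: weight = 219 ÷ 2.2 = 99.5455 kg; height = 79 × 2.54 = 200.66 cm.
Harris-Benedict: BMR = 655.1 + 9.563(99.5455) + 1.85(200.66) − 4.676(51) = 1739.7982 kcal/day.
TEE = 1739.7982 × 1.175 = 2044.2629 kcal/day.
With stress factor 1.2: 2044.2629 × 1.2 = 2453.1154 kcal/day.
Fat energy = 40% × 2453.1154 = 981.2462 kcal.
Fat = 981.2462 ÷ 9 kcal/g = 109.0274 g.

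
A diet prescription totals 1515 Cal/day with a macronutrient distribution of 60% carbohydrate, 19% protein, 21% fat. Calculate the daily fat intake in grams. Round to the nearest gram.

Fat energy = 21% × 1515 = 318.15 kcal.
At 9 kcal/g: 318.15 ÷ 9 = 35.35 g.

35 g/day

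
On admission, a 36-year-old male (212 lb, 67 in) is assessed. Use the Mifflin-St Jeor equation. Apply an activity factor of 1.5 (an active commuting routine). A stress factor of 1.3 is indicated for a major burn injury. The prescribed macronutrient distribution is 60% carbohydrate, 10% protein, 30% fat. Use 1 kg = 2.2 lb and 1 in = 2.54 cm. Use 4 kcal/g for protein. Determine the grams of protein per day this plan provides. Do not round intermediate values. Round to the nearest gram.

90 g/day

Convert to metric: weight = 212 ÷ 2.2 = 96.3636 kg; height = 67 × 2.54 = 170.18 cm.
Mifflin-St Jeor (male): BMR = 10(96.3636) + 6.25(170.18) − 5(36) + 5 = 963.6364 + 1063.625 − 180 + 5 = 1852.2614 kcal/day.
TEE = 1852.2614 × 1.5 = 2778.392 kcal/day.
With stress factor 1.3: 2778.392 × 1.3 = 3611.9097 kcal/day.
Protein energy = 10% × 3611.9097 = 361.191 kcal.
Protein = 361.191 ÷ 4 kcal/g = 90.2977 g.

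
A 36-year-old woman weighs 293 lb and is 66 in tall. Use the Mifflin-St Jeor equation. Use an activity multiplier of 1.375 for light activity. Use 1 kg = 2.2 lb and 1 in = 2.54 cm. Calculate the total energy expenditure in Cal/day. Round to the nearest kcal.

2803 Cal/day

Convert to metric: weight = 293 ÷ 2.2 = 133.1818 kg; height = 66 × 2.54 = 167.64 cm.
Mifflin-St Jeor (female): BMR = 10(133.1818) + 6.25(167.64) − 5(36) − 161 = 1331.8182 + 1047.75 − 180 − 161 = 2038.5682 kcal/day.
TEE = BMR × activity factor = 2038.5682 × 1.375 = 2803.0313 kcal/day.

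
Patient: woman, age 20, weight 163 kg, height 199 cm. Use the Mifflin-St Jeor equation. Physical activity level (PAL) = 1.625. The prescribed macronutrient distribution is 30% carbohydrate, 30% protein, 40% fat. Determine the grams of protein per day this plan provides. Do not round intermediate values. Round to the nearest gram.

318 g/day

Mifflin-St Jeor (female): BMR = 10(163) + 6.25(199) − 5(20) − 161 = 1630 + 1243.75 − 100 − 161 = 2612.75 kcal/day.
TEE = 2612.75 × 1.625 = 4245.7188 kcal/day.
Protein energy = 30% × 4245.7188 = 1273.7156 kcal.
Protein = 1273.7156 ÷ 4 kcal/g = 318.4289 g.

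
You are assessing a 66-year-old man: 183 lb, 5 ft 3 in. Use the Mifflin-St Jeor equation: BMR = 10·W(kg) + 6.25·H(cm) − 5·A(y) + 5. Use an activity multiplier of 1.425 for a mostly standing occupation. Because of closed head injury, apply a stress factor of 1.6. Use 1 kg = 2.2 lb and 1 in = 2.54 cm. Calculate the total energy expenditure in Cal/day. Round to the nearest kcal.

Convert to metric: weight = 183 ÷ 2.2 = 83.1818 kg; height = (5×12 + 3) × 2.54 = 63 × 2.54 = 160.02 cm.
Mifflin-St Jeor (male): BMR = 10(83.1818) + 6.25(160.02) − 5(66) + 5 = 831.8182 + 1000.125 − 330 + 5 = 1506.9432 kcal/day.
TEE = BMR × activity factor = 1506.9432 × 1.425 = 2147.394 kcal/day.
Apply stress factor: 2147.394 × 1.6 = 3435.8305 kcal/day.

3436 Cal/day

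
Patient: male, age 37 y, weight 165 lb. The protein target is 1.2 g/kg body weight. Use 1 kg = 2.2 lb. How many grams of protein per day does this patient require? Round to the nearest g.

Weight in kg = 165 ÷ 2.2 = 75 kg.
Protein = 1.2 g/kg × 75 kg = 90 g/day.

90 g/day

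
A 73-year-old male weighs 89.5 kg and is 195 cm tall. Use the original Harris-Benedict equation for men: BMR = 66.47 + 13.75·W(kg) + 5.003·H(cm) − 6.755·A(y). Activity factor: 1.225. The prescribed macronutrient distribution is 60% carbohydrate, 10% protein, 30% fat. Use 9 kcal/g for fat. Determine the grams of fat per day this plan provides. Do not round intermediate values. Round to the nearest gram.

Harris-Benedict: BMR = 66.47 + 13.75(89.5) + 5.003(195) − 6.755(73) = 1779.565 kcal/day.
TEE = 1779.565 × 1.225 = 2179.9671 kcal/day.
Fat energy = 30% × 2179.9671 = 653.9901 kcal.
Fat = 653.9901 ÷ 9 kcal/g = 72.6656 g.

73 g/day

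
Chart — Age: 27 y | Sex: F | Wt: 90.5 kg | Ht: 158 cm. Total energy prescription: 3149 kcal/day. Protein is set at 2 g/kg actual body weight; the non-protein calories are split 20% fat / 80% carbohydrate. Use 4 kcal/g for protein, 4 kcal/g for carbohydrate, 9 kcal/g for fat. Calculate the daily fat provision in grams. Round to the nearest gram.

Protein = 2 × 90.5 = 181 g → 181 × 4 = 724 kcal.
Non-protein calories = 3149 − 724 = 2425 kcal.
Fat: 20% × 2425 = 485 kcal; carbohydrate: 1940 kcal.
Fat: 485 kcal ÷ 9 kcal/g = 53.8889 g.

54 g/day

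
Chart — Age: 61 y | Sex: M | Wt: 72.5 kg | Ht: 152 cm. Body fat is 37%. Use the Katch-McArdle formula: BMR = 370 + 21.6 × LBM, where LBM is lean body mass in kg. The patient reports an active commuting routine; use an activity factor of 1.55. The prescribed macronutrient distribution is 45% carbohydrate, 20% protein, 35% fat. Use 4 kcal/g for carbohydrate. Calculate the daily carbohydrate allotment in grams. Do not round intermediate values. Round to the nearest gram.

237 g/day

LBM = 72.5 × (1 − 0.37) = 45.675 kg. Katch-McArdle: BMR = 370 + 21.6 × 45.675 = 1356.58 kcal/day.
TEE = 1356.58 × 1.55 = 2102.699 kcal/day.
Carbohydrate energy = 45% × 2102.699 = 946.2146 kcal.
Carbohydrate = 946.2146 ÷ 4 kcal/g = 236.5536 g.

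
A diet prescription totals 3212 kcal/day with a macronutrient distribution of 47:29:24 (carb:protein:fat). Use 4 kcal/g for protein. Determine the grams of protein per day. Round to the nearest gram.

233 g/day

Protein energy = 29% × 3212 = 931.48 kcal.
At 4 kcal/g: 931.48 ÷ 4 = 232.87 g.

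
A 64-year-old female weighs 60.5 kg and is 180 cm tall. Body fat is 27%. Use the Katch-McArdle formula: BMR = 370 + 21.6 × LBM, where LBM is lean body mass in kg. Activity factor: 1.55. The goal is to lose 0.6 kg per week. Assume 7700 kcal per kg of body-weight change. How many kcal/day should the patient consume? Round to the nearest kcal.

LBM = 60.5 × (1 − 0.27) = 44.165 kg. Katch-McArdle: BMR = 370 + 21.6 × 44.165 = 1323.964 kcal/day.
TEE = 1323.964 × 1.55 = 2052.1442 kcal/day.
Required daily deficit = 0.6 × 7700 ÷ 7 = 660 kcal/day.
Target intake = 2052.1442 − 660 = 1392.1442 kcal/day.

1392 kcal/day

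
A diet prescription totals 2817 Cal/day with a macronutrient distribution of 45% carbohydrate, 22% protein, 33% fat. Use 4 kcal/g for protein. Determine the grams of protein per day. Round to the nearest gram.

155 g/day

Protein energy = 22% × 2817 = 619.74 kcal.
At 4 kcal/g: 619.74 ÷ 4 = 154.935 g.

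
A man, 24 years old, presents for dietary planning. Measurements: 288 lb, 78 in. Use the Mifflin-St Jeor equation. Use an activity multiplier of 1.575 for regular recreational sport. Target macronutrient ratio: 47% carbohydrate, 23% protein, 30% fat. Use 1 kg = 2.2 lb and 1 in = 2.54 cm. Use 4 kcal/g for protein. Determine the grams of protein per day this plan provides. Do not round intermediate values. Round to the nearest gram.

Convert to metric: weight = 288 ÷ 2.2 = 130.9091 kg; height = 78 × 2.54 = 198.12 cm.
Mifflin-St Jeor (male): BMR = 10(130.9091) + 6.25(198.12) − 5(24) + 5 = 1309.0909 + 1238.25 − 120 + 5 = 2432.3409 kcal/day.
TEE = 2432.3409 × 1.575 = 3830.9369 kcal/day.
Protein energy = 23% × 3830.9369 = 881.1155 kcal.
Protein = 881.1155 ÷ 4 kcal/g = 220.2789 g.

220 g/day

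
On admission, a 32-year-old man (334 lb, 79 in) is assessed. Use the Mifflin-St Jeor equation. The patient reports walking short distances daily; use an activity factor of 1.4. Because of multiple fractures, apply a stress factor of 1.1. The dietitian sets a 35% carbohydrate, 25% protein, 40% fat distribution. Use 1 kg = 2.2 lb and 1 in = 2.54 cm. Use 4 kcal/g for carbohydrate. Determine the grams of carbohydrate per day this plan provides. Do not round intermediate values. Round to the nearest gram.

353 g/day

Convert to metric: weight = 334 ÷ 2.2 = 151.8182 kg; height = 79 × 2.54 = 200.66 cm.
Mifflin-St Jeor (male): BMR = 10(151.8182) + 6.25(200.66) − 5(32) + 5 = 1518.1818 + 1254.125 − 160 + 5 = 2617.3068 kcal/day.
TEE = 2617.3068 × 1.4 = 3664.2295 kcal/day.
With stress factor 1.1: 3664.2295 × 1.1 = 4030.6525 kcal/day.
Carbohydrate energy = 35% × 4030.6525 = 1410.7284 kcal.
Carbohydrate = 1410.7284 ÷ 4 kcal/g = 352.6821 g.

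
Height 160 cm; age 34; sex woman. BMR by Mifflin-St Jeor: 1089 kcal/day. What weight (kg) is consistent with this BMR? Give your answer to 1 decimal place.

42.0 kg

1089 = 10·W + 6.25(160) − 5(34) − 161
10·W = 1089 − 669 = 420, so W = 42 kg.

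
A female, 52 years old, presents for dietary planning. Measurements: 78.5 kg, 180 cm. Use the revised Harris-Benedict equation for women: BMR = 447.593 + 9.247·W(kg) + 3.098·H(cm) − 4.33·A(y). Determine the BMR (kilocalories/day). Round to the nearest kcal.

1506 kilocalories/day

Harris-Benedict: BMR = 447.593 + 9.247(78.5) + 3.098(180) − 4.33(52) = 1505.9625 kcal/day.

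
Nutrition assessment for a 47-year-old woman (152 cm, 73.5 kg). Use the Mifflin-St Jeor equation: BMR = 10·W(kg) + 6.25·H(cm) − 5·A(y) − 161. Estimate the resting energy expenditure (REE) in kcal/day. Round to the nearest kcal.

1289 kcal/day

Mifflin-St Jeor (female): BMR = 10(73.5) + 6.25(152) − 5(47) − 161 = 735 + 950 − 235 − 161 = 1289 kcal/day.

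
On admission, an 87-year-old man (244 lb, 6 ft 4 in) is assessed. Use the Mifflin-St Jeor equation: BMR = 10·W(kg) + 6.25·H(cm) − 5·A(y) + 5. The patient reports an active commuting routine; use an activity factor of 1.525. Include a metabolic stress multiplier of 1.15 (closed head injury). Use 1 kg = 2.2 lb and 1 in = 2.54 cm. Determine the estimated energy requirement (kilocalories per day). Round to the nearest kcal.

Convert to metric: weight = 244 ÷ 2.2 = 110.9091 kg; height = (6×12 + 4) × 2.54 = 76 × 2.54 = 193.04 cm.
Mifflin-St Jeor (male): BMR = 10(110.9091) + 6.25(193.04) − 5(87) + 5 = 1109.0909 + 1206.5 − 435 + 5 = 1885.5909 kcal/day.
TEE = BMR × activity factor = 1885.5909 × 1.525 = 2875.5261 kcal/day.
Apply stress factor: 2875.5261 × 1.15 = 3306.8551 kcal/day.

3307 kilocalories per day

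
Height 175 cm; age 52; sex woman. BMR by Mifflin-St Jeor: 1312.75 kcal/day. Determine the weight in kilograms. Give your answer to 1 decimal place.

1312.75 = 10·W + 6.25(175) − 5(52) − 161
10·W = 1312.75 − 672.75 = 640, so W = 64 kg.

64.0 kg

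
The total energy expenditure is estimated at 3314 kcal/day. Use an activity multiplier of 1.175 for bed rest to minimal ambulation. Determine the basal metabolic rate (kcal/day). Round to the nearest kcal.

BMR = TEE ÷ activity factor = 3314 ÷ 1.175 = 2820.4255 kcal/day.

2820 kcal/day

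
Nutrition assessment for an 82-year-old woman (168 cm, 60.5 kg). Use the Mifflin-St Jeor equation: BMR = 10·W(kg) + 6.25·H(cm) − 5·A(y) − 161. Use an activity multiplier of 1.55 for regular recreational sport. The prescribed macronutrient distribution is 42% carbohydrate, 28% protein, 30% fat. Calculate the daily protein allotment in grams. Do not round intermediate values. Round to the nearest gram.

118 g/day

Mifflin-St Jeor (female): BMR = 10(60.5) + 6.25(168) − 5(82) − 161 = 605 + 1050 − 410 − 161 = 1084 kcal/day.
TEE = 1084 × 1.55 = 1680.2 kcal/day.
Protein energy = 28% × 1680.2 = 470.456 kcal.
Protein = 470.456 ÷ 4 kcal/g = 117.614 g.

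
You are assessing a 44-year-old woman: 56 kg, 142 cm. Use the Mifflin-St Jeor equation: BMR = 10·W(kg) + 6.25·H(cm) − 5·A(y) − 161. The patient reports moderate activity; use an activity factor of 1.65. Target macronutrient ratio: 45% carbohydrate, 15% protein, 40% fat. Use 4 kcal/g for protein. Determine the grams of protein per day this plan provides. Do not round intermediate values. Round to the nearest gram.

66 g/day

Mifflin-St Jeor (female): BMR = 10(56) + 6.25(142) − 5(44) − 161 = 560 + 887.5 − 220 − 161 = 1066.5 kcal/day.
TEE = 1066.5 × 1.65 = 1759.725 kcal/day.
Protein energy = 15% × 1759.725 = 263.9588 kcal.
Protein = 263.9588 ÷ 4 kcal/g = 65.9897 g.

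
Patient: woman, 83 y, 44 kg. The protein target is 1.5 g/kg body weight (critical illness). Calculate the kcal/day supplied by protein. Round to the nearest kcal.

Protein = 1.5 g/kg × 44 kg = 66 g/day.
Protein energy = 66 g × 4 kcal/g = 264 kcal/day.

264 kcal/day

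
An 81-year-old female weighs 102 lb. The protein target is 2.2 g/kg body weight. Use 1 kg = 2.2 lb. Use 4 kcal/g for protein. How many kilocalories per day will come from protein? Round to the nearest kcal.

Weight in kg = 102 ÷ 2.2 = 46.3636 kg.
Protein = 2.2 g/kg × 46.3636 kg = 102 g/day.
Protein energy = 102 g × 4 kcal/g = 408 kcal/day.

408 kcal/day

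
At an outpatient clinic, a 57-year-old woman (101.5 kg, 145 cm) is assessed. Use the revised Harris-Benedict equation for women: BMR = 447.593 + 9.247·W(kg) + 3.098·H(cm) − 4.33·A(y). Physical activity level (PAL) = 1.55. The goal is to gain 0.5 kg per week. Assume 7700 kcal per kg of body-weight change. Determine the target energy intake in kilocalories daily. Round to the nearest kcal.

3012 kilocalories daily

Harris-Benedict: BMR = 447.593 + 9.247(101.5) + 3.098(145) − 4.33(57) = 1588.5635 kcal/day.
TEE = 1588.5635 × 1.55 = 2462.2734 kcal/day.
Required daily surplus = 0.5 × 7700 ÷ 7 = 550 kcal/day.
Target intake = 2462.2734 + 550 = 3012.2734 kcal/day.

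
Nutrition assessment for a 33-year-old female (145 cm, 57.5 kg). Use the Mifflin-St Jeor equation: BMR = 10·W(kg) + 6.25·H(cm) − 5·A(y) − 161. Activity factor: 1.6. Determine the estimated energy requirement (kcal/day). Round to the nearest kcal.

1848 kcal/day

Mifflin-St Jeor (female): BMR = 10(57.5) + 6.25(145) − 5(33) − 161 = 575 + 906.25 − 165 − 161 = 1155.25 kcal/day.
TEE = BMR × activity factor = 1155.25 × 1.6 = 1848.4 kcal/day.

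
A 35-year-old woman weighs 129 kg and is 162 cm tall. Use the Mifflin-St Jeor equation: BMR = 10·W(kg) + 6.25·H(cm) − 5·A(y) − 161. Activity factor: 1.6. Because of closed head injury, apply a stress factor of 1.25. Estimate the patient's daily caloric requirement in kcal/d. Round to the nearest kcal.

3933 kcal/d

Mifflin-St Jeor (female): BMR = 10(129) + 6.25(162) − 5(35) − 161 = 1290 + 1012.5 − 175 − 161 = 1966.5 kcal/day.
TEE = BMR × activity factor = 1966.5 × 1.6 = 3146.4 kcal/day.
Apply stress factor: 3146.4 × 1.25 = 3933 kcal/day.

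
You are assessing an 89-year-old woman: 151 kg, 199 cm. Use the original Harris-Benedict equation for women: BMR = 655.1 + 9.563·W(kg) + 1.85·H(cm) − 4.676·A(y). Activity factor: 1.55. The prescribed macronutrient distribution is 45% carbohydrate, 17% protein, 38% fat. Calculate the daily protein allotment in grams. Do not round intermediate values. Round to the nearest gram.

Harris-Benedict: BMR = 655.1 + 9.563(151) + 1.85(199) − 4.676(89) = 2051.099 kcal/day.
TEE = 2051.099 × 1.55 = 3179.2035 kcal/day.
Protein energy = 17% × 3179.2035 = 540.4646 kcal.
Protein = 540.4646 ÷ 4 kcal/g = 135.1161 g.

135 g/day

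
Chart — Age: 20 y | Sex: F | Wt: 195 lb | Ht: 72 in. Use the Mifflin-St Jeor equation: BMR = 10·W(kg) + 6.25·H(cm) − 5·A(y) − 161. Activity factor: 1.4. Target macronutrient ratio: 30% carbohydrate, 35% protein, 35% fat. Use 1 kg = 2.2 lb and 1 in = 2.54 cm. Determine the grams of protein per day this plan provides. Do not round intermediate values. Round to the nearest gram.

217 g/day

Convert to metric: weight = 195 ÷ 2.2 = 88.6364 kg; height = 72 × 2.54 = 182.88 cm.
Mifflin-St Jeor (female): BMR = 10(88.6364) + 6.25(182.88) − 5(20) − 161 = 886.3636 + 1143 − 100 − 161 = 1768.3636 kcal/day.
TEE = 1768.3636 × 1.4 = 2475.7091 kcal/day.
Protein energy = 35% × 2475.7091 = 866.4982 kcal.
Protein = 866.4982 ÷ 4 kcal/g = 216.6245 g.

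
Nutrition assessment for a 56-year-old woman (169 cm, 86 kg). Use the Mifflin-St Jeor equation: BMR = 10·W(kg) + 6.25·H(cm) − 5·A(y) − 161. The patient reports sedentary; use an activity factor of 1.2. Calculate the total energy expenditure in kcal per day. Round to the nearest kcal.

1770 kcal per day

Mifflin-St Jeor (female): BMR = 10(86) + 6.25(169) − 5(56) − 161 = 860 + 1056.25 − 280 − 161 = 1475.25 kcal/day.
TEE = BMR × activity factor = 1475.25 × 1.2 = 1770.3 kcal/day.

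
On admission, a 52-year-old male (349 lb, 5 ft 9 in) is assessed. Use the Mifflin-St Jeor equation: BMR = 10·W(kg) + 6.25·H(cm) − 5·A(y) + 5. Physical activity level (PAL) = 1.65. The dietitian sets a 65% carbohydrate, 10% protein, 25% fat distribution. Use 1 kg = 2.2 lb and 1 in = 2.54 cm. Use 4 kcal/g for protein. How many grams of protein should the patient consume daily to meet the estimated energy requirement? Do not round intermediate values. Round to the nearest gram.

Convert to metric: weight = 349 ÷ 2.2 = 158.6364 kg; height = (5×12 + 9) × 2.54 = 69 × 2.54 = 175.26 cm.
Mifflin-St Jeor (male): BMR = 10(158.6364) + 6.25(175.26) − 5(52) + 5 = 1586.3636 + 1095.375 − 260 + 5 = 2426.7386 kcal/day.
TEE = 2426.7386 × 1.65 = 4004.1187 kcal/day.
Protein energy = 10% × 4004.1187 = 400.4119 kcal.
Protein = 400.4119 ÷ 4 kcal/g = 100.103 g.

100 g/day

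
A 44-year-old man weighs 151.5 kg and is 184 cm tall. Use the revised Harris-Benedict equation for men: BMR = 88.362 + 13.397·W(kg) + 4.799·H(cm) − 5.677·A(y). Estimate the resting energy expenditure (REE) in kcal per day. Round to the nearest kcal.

Harris-Benedict: BMR = 88.362 + 13.397(151.5) + 4.799(184) − 5.677(44) = 2751.2355 kcal/day.

2751 kcal per day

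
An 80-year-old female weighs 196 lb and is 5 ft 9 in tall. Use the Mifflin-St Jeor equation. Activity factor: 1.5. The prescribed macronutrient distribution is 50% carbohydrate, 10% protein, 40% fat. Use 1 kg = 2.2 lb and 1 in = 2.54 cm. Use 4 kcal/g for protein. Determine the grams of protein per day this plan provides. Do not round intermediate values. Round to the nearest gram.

53 g/day

Convert to metric: weight = 196 ÷ 2.2 = 89.0909 kg; height = (5×12 + 9) × 2.54 = 69 × 2.54 = 175.26 cm.
Mifflin-St Jeor (female): BMR = 10(89.0909) + 6.25(175.26) − 5(80) − 161 = 890.9091 + 1095.375 − 400 − 161 = 1425.2841 kcal/day.
TEE = 1425.2841 × 1.5 = 2137.9261 kcal/day.
Protein energy = 10% × 2137.9261 = 213.7926 kcal.
Protein = 213.7926 ÷ 4 kcal/g = 53.4482 g.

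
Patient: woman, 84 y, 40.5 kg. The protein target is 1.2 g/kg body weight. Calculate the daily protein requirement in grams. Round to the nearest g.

Protein = 1.2 g/kg × 40.5 kg = 48.6 g/day.

49 g/day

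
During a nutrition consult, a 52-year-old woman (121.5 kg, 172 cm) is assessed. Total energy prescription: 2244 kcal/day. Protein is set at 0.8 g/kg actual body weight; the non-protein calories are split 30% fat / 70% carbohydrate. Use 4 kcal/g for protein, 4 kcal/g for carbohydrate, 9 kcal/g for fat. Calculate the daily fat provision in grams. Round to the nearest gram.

Protein = 0.8 × 121.5 = 97.2 g → 97.2 × 4 = 388.8 kcal.
Non-protein calories = 2244 − 388.8 = 1855.2 kcal.
Fat: 30% × 1855.2 = 556.56 kcal; carbohydrate: 1298.64 kcal.
Fat: 556.56 kcal ÷ 9 kcal/g = 61.84 g.

62 g/day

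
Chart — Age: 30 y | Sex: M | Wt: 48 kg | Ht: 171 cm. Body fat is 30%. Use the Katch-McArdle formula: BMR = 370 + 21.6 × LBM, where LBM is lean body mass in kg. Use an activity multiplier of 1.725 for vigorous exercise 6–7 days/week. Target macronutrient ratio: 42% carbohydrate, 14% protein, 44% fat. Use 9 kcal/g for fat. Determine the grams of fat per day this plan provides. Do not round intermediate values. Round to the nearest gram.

92 g/day

LBM = 48 × (1 − 0.3) = 33.6 kg. Katch-McArdle: BMR = 370 + 21.6 × 33.6 = 1095.76 kcal/day.
TEE = 1095.76 × 1.725 = 1890.186 kcal/day.
Fat energy = 44% × 1890.186 = 831.6818 kcal.
Fat = 831.6818 ÷ 9 kcal/g = 92.4091 g.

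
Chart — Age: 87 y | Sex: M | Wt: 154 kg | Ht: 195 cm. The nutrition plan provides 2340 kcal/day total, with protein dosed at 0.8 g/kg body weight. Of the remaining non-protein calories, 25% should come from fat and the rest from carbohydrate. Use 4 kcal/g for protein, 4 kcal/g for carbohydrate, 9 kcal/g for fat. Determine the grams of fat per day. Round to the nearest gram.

Protein = 0.8 × 154 = 123.2 g → 123.2 × 4 = 492.8 kcal.
Non-protein calories = 2340 − 492.8 = 1847.2 kcal.
Fat: 25% × 1847.2 = 461.8 kcal; carbohydrate: 1385.4 kcal.
Fat: 461.8 kcal ÷ 9 kcal/g = 51.3111 g.

51 g/day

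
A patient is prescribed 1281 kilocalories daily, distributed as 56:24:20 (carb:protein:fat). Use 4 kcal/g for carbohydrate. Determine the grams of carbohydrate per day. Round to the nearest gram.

179 g/day

Carbohydrate energy = 56% × 1281 = 717.36 kcal.
At 4 kcal/g: 717.36 ÷ 4 = 179.34 g.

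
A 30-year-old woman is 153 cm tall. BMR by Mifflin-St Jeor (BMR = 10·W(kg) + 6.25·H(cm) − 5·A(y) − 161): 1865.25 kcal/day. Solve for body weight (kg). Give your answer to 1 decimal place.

1865.25 = 10·W + 6.25(153) − 5(30) − 161
10·W = 1865.25 − 645.25 = 1220, so W = 122 kg.

122.0 kg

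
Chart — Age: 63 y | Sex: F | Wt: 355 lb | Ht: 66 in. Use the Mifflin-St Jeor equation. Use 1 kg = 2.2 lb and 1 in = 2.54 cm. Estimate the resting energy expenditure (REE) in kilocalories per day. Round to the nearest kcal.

2185 kilocalories per day

Convert to metric: weight = 355 ÷ 2.2 = 161.3636 kg; height = 66 × 2.54 = 167.64 cm.
Mifflin-St Jeor (female): BMR = 10(161.3636) + 6.25(167.64) − 5(63) − 161 = 1613.6364 + 1047.75 − 315 − 161 = 2185.3864 kcal/day.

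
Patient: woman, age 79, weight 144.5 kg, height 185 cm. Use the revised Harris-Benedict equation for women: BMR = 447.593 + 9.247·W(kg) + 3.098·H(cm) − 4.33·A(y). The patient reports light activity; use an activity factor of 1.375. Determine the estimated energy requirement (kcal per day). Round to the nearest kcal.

Harris-Benedict: BMR = 447.593 + 9.247(144.5) + 3.098(185) − 4.33(79) = 2014.8445 kcal/day.
TEE = BMR × activity factor = 2014.8445 × 1.375 = 2770.4112 kcal/day.

2770 kcal per day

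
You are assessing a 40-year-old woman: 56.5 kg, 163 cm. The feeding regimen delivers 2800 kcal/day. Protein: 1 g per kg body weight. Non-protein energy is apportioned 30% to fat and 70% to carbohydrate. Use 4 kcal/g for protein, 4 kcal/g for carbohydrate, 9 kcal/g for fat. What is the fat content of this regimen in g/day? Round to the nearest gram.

86 g/day

Protein = 1 × 56.5 = 56.5 g → 56.5 × 4 = 226 kcal.
Non-protein calories = 2800 − 226 = 2574 kcal.
Fat: 30% × 2574 = 772.2 kcal; carbohydrate: 1801.8 kcal.
Fat: 772.2 kcal ÷ 9 kcal/g = 85.8 g.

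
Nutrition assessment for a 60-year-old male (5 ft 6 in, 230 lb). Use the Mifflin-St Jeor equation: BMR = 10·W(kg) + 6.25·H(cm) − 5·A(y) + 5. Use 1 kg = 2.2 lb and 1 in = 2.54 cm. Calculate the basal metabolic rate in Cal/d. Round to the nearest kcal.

Convert to metric: weight = 230 ÷ 2.2 = 104.5455 kg; height = (5×12 + 6) × 2.54 = 66 × 2.54 = 167.64 cm.
Mifflin-St Jeor (male): BMR = 10(104.5455) + 6.25(167.64) − 5(60) + 5 = 1045.4545 + 1047.75 − 300 + 5 = 1798.2045 kcal/day.

1798 Cal/d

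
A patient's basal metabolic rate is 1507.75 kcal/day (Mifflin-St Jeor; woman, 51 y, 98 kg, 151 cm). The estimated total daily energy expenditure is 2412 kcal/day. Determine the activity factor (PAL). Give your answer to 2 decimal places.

Activity factor = TEE ÷ BMR = 2412 ÷ 1507.75 = 1.6.

1.60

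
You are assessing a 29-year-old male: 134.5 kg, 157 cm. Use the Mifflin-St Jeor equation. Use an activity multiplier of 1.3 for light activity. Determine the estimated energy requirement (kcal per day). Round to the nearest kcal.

2842 kcal per day

Mifflin-St Jeor (male): BMR = 10(134.5) + 6.25(157) − 5(29) + 5 = 1345 + 981.25 − 145 + 5 = 2186.25 kcal/day.
TEE = BMR × activity factor = 2186.25 × 1.3 = 2842.125 kcal/day.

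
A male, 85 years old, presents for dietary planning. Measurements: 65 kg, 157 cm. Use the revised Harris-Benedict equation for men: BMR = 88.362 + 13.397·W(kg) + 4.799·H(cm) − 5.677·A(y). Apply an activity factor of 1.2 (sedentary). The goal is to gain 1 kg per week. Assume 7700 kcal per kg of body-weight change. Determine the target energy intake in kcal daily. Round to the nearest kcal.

2576 kcal daily

Harris-Benedict: BMR = 88.362 + 13.397(65) + 4.799(157) − 5.677(85) = 1230.065 kcal/day.
TEE = 1230.065 × 1.2 = 1476.078 kcal/day.
Required daily surplus = 1 × 7700 ÷ 7 = 1100 kcal/day.
Target intake = 1476.078 + 1100 = 2576.078 kcal/day.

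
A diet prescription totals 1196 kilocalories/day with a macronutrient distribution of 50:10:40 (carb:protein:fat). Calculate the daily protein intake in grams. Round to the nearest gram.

Protein energy = 10% × 1196 = 119.6 kcal.
At 4 kcal/g: 119.6 ÷ 4 = 29.9 g.

30 g/day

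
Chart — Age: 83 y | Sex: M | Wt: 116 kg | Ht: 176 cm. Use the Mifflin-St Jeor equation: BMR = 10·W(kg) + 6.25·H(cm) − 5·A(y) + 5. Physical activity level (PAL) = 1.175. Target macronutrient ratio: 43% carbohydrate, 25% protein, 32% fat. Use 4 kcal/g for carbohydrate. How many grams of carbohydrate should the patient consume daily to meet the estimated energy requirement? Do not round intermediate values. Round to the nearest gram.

234 g/day

Mifflin-St Jeor (male): BMR = 10(116) + 6.25(176) − 5(83) + 5 = 1160 + 1100 − 415 + 5 = 1850 kcal/day.
TEE = 1850 × 1.175 = 2173.75 kcal/day.
Carbohydrate energy = 43% × 2173.75 = 934.7125 kcal.
Carbohydrate = 934.7125 ÷ 4 kcal/g = 233.6781 g.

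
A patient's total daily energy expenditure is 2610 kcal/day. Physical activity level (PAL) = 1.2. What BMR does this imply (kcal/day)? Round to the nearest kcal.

2175 kcal/day

BMR = TEE ÷ activity factor = 2610 ÷ 1.2 = 2175 kcal/day.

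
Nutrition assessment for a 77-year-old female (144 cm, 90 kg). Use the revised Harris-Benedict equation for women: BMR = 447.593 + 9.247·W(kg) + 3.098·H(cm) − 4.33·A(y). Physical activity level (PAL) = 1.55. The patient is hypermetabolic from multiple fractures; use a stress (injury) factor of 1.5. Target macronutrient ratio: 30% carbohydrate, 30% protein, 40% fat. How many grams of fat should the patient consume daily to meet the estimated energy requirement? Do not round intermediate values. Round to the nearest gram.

144 g/day

Harris-Benedict: BMR = 447.593 + 9.247(90) + 3.098(144) − 4.33(77) = 1392.525 kcal/day.
TEE = 1392.525 × 1.55 = 2158.4138 kcal/day.
With stress factor 1.5: 2158.4138 × 1.5 = 3237.6206 kcal/day.
Fat energy = 40% × 3237.6206 = 1295.0483 kcal.
Fat = 1295.0483 ÷ 9 kcal/g = 143.8943 g.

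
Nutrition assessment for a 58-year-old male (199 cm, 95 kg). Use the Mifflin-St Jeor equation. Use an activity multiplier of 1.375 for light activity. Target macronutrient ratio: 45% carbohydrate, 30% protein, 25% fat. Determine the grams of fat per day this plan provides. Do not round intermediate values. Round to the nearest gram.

Mifflin-St Jeor (male): BMR = 10(95) + 6.25(199) − 5(58) + 5 = 950 + 1243.75 − 290 + 5 = 1908.75 kcal/day.
TEE = 1908.75 × 1.375 = 2624.5313 kcal/day.
Fat energy = 25% × 2624.5313 = 656.1328 kcal.
Fat = 656.1328 ÷ 9 kcal/g = 72.9036 g.

73 g/day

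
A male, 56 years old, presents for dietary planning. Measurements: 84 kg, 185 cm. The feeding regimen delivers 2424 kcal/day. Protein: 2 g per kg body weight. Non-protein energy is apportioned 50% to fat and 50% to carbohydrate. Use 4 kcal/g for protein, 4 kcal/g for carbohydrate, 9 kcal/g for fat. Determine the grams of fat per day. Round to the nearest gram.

97 g/day

Protein = 2 × 84 = 168 g → 168 × 4 = 672 kcal.
Non-protein calories = 2424 − 672 = 1752 kcal.
Fat: 50% × 1752 = 876 kcal; carbohydrate: 876 kcal.
Fat: 876 kcal ÷ 9 kcal/g = 97.3333 g.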